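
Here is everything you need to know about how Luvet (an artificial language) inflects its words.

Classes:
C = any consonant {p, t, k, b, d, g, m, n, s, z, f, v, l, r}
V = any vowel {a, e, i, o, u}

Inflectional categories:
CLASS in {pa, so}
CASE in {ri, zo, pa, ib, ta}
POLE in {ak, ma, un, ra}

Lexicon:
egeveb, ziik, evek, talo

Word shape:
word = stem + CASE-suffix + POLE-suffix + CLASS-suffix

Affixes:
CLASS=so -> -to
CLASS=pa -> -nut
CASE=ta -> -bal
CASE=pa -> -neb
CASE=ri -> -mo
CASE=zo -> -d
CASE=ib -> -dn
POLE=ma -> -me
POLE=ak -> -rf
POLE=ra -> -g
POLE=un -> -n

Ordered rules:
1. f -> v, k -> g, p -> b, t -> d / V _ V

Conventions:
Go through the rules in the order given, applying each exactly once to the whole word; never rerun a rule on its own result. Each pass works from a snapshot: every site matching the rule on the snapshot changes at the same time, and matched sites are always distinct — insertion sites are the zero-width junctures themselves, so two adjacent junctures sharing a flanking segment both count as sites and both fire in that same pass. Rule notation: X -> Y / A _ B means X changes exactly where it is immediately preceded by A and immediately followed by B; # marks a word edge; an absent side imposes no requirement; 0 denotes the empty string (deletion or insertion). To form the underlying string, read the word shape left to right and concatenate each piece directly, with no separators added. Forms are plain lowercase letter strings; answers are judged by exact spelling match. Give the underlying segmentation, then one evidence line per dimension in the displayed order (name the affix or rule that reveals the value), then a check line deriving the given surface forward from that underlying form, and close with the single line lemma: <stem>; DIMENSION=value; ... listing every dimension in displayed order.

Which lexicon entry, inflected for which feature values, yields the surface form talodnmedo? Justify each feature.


underlying: talo-dn-me-to
CLASS=so - signalled by the affix -to
CASE=ib - signalled by the affix -dn
POLE=ma - signalled by the affix -me
check: talodnmeto -> talodnmedo
lemma: talo; CLASS=so; CASE=ib; POLE=ma


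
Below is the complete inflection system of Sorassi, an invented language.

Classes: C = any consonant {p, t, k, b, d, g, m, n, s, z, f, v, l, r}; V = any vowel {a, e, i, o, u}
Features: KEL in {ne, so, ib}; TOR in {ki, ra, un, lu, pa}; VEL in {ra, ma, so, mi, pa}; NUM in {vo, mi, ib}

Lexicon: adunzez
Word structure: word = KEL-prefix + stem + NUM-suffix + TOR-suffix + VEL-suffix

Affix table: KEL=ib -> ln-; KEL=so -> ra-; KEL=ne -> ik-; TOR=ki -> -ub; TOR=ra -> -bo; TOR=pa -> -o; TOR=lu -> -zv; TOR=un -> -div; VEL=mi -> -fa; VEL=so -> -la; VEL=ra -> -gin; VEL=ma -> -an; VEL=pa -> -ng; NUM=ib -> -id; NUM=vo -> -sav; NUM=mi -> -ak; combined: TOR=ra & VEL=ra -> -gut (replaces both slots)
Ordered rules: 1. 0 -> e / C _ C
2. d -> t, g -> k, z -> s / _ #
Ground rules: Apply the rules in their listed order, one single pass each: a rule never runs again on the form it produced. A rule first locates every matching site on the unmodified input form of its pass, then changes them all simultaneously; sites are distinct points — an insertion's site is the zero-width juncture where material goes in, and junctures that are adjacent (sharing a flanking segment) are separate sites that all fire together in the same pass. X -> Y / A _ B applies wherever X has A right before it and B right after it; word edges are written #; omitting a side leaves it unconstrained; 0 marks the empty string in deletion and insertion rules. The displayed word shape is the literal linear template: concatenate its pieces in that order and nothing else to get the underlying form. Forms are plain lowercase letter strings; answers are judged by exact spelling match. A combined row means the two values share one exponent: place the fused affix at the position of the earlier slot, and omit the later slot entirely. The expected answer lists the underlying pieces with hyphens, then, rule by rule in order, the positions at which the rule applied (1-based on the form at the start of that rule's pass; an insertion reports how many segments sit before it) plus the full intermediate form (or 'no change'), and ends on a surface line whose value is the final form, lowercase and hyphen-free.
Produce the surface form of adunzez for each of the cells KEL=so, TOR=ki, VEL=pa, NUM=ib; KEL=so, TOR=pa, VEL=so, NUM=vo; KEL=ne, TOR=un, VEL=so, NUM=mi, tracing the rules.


cell KEL=so, TOR=ki, VEL=pa, NUM=ib:
underlying: ra-adunzez-id-ub-ng
1. 0 -> e / C _ C: inserts after position(s) 6, 13, 14: raadunezezidubeneg
2. d -> t, g -> k, z -> s / _ #: fires at position(s) 18: raadunezezidubenek
surface: raadunezezidubenek

cell KEL=so, TOR=pa, VEL=so, NUM=vo:
underlying: ra-adunzez-sav-o-la
1. 0 -> e / C _ C: inserts after position(s) 6, 9: raadunezezesavola
2. d -> t, g -> k, z -> s / _ #: no change
surface: raadunezezesavola

cell KEL=ne, TOR=un, VEL=so, NUM=mi:
underlying: ik-adunzez-ak-div-la
1. 0 -> e / C _ C: inserts after position(s) 6, 11, 14: ikadunezezakedivela
2. d -> t, g -> k, z -> s / _ #: no change
surface: ikadunezezakedivela


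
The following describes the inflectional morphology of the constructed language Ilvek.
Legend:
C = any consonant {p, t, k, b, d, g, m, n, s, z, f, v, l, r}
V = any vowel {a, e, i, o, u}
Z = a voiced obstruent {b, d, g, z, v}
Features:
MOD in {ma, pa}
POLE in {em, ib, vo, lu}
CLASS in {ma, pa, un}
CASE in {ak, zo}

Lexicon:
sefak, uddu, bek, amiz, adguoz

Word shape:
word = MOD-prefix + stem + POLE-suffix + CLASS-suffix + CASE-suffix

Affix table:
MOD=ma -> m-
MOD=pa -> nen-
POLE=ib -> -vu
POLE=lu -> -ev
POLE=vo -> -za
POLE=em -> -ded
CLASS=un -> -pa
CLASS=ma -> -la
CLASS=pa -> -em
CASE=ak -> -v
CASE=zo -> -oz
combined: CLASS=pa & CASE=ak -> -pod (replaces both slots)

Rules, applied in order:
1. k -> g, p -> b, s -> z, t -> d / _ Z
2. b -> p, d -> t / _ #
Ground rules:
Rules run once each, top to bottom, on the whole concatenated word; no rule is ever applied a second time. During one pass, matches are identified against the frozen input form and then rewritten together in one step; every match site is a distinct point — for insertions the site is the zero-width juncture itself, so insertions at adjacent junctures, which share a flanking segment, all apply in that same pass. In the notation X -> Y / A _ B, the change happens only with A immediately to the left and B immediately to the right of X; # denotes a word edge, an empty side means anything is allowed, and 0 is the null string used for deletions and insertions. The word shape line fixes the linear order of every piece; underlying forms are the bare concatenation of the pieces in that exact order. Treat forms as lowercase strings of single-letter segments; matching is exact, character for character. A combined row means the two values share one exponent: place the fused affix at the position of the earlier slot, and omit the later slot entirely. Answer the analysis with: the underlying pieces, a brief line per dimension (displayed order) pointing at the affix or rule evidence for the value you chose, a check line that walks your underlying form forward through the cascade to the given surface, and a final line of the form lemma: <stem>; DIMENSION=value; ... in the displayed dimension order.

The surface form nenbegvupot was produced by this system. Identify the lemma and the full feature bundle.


underlying: nen-bek-vu-pod
MOD=pa - signalled by the affix nen-
POLE=ib - signalled by the affix -vu
CLASS=pa - signalled by the combined affix row
CASE=ak - signalled by the combined affix row
check: nenbekvupod -> nenbegvupod -> nenbegvupot
lemma: bek; MOD=pa; POLE=ib; CLASS=pa; CASE=ak


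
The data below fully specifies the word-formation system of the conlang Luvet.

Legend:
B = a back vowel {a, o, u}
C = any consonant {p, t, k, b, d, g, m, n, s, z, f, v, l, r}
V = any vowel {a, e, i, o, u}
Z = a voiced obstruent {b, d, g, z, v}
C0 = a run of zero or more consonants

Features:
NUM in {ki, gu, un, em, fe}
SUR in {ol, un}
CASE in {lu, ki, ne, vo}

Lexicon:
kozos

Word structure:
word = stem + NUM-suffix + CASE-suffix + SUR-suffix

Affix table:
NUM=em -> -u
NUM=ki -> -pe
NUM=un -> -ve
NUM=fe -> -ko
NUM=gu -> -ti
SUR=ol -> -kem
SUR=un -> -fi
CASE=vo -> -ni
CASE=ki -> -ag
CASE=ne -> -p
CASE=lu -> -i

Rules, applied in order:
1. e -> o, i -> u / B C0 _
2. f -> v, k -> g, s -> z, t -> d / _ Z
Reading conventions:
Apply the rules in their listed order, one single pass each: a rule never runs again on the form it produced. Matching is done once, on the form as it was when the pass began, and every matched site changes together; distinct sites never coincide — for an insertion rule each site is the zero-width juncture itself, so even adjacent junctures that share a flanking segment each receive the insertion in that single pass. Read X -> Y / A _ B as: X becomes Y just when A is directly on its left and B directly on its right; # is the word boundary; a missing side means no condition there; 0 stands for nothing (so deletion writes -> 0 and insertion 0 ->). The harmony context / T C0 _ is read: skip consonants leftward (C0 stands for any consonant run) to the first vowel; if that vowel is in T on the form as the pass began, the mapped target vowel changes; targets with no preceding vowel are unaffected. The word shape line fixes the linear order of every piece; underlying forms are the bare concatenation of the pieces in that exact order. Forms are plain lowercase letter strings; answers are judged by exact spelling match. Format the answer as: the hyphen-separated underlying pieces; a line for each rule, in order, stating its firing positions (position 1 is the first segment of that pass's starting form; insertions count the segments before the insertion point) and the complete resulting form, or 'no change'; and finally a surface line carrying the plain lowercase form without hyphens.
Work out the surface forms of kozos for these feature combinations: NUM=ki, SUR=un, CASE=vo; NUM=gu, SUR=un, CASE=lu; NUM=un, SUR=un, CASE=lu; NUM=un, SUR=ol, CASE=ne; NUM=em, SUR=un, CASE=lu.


cell NUM=ki, SUR=un, CASE=vo:
underlying: kozos-pe-ni-fi
1. e -> o, i -> u / B C0 _: fires at position(s) 7: kozosponifi
2. f -> v, k -> g, s -> z, t -> d / _ Z: no change
surface: kozosponifi

cell NUM=gu, SUR=un, CASE=lu:
underlying: kozos-ti-i-fi
1. e -> o, i -> u / B C0 _: fires at position(s) 7: kozostuifi
2. f -> v, k -> g, s -> z, t -> d / _ Z: no change
surface: kozostuifi

cell NUM=un, SUR=un, CASE=lu:
underlying: kozos-ve-i-fi
1. e -> o, i -> u / B C0 _: fires at position(s) 7: kozosvoifi
2. f -> v, k -> g, s -> z, t -> d / _ Z: fires at position(s) 5: kozozvoifi
surface: kozozvoifi

cell NUM=un, SUR=ol, CASE=ne:
underlying: kozos-ve-p-kem
1. e -> o, i -> u / B C0 _: fires at position(s) 7: kozosvopkem
2. f -> v, k -> g, s -> z, t -> d / _ Z: fires at position(s) 5: kozozvopkem
surface: kozozvopkem

cell NUM=em, SUR=un, CASE=lu:
underlying: kozos-u-i-fi
1. e -> o, i -> u / B C0 _: fires at position(s) 7: kozosuufi
2. f -> v, k -> g, s -> z, t -> d / _ Z: no change
surface: kozosuufi


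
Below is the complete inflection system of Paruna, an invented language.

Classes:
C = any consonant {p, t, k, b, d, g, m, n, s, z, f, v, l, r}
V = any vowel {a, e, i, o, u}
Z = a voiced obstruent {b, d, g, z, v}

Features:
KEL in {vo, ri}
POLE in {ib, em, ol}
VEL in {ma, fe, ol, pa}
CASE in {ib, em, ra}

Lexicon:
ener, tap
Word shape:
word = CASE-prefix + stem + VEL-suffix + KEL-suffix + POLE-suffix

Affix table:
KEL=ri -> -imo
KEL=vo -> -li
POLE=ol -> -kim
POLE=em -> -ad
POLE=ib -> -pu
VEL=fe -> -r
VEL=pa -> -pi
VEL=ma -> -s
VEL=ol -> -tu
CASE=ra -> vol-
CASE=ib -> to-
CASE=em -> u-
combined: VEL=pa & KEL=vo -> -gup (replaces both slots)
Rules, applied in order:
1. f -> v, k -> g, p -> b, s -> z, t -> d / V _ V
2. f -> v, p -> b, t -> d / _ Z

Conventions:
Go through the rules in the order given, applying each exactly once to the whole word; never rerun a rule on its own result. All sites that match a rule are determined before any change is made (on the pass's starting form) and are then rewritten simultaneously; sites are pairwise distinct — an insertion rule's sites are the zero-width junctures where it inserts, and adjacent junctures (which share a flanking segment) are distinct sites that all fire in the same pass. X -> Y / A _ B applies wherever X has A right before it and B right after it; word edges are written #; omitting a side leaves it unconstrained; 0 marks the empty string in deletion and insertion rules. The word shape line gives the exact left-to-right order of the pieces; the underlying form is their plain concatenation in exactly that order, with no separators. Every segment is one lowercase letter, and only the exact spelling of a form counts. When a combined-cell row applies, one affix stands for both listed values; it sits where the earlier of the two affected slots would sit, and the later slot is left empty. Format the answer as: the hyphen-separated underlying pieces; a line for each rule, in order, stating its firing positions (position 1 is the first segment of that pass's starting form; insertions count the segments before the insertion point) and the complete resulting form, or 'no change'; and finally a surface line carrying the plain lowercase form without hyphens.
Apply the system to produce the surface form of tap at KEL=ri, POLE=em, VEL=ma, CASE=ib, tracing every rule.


underlying: to-tap-s-imo-ad
1. f -> v, k -> g, p -> b, s -> z, t -> d / V _ V: fires at position(s) 3: todapsimoad
2. f -> v, p -> b, t -> d / _ Z: no change
surface: todapsimoad


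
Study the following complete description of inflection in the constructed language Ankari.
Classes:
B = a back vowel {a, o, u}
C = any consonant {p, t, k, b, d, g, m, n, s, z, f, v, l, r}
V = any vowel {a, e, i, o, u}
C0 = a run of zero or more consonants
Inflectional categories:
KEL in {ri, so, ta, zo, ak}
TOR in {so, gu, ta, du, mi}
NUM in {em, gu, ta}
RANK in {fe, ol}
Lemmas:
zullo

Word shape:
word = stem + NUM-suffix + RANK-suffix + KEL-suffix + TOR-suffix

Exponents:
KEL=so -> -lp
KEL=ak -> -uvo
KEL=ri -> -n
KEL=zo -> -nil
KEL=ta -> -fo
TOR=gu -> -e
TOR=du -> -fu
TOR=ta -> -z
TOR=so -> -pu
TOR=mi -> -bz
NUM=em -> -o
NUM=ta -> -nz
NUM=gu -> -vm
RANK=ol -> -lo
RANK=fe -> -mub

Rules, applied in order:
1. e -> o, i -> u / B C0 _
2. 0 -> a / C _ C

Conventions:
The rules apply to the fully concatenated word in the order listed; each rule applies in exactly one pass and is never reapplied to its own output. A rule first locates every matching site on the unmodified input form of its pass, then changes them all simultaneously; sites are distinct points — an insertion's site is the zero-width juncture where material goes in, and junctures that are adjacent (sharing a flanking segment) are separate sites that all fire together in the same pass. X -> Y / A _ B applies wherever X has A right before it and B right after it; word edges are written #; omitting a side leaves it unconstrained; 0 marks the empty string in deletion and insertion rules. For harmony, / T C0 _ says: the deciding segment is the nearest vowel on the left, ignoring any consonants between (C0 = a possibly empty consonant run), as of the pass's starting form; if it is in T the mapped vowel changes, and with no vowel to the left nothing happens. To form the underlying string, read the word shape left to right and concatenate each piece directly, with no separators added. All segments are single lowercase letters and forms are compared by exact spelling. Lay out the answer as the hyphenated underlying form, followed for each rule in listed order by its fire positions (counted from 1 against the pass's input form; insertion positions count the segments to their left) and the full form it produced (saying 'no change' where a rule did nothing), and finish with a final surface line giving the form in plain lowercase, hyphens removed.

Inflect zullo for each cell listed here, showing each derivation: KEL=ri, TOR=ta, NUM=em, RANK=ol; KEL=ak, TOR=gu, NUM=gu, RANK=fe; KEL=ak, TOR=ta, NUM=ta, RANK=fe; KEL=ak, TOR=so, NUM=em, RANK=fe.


cell KEL=ri, TOR=ta, NUM=em, RANK=ol:
underlying: zullo-o-lo-n-z
1. e -> o, i -> u / B C0 _: no change
2. 0 -> a / C _ C: inserts after position(s) 3, 9: zulaloolonaz
surface: zulaloolonaz

cell KEL=ak, TOR=gu, NUM=gu, RANK=fe:
underlying: zullo-vm-mub-uvo-e
1. e -> o, i -> u / B C0 _: fires at position(s) 14: zullovmmubuvoo
2. 0 -> a / C _ C: inserts after position(s) 3, 6, 7: zulalovamamubuvoo
surface: zulalovamamubuvoo

cell KEL=ak, TOR=ta, NUM=ta, RANK=fe:
underlying: zullo-nz-mub-uvo-z
1. e -> o, i -> u / B C0 _: no change
2. 0 -> a / C _ C: inserts after position(s) 3, 6, 7: zulalonazamubuvoz
surface: zulalonazamubuvoz

cell KEL=ak, TOR=so, NUM=em, RANK=fe:
underlying: zullo-o-mub-uvo-pu
1. e -> o, i -> u / B C0 _: no change
2. 0 -> a / C _ C: inserts after position(s) 3: zulaloomubuvopu
surface: zulaloomubuvopu


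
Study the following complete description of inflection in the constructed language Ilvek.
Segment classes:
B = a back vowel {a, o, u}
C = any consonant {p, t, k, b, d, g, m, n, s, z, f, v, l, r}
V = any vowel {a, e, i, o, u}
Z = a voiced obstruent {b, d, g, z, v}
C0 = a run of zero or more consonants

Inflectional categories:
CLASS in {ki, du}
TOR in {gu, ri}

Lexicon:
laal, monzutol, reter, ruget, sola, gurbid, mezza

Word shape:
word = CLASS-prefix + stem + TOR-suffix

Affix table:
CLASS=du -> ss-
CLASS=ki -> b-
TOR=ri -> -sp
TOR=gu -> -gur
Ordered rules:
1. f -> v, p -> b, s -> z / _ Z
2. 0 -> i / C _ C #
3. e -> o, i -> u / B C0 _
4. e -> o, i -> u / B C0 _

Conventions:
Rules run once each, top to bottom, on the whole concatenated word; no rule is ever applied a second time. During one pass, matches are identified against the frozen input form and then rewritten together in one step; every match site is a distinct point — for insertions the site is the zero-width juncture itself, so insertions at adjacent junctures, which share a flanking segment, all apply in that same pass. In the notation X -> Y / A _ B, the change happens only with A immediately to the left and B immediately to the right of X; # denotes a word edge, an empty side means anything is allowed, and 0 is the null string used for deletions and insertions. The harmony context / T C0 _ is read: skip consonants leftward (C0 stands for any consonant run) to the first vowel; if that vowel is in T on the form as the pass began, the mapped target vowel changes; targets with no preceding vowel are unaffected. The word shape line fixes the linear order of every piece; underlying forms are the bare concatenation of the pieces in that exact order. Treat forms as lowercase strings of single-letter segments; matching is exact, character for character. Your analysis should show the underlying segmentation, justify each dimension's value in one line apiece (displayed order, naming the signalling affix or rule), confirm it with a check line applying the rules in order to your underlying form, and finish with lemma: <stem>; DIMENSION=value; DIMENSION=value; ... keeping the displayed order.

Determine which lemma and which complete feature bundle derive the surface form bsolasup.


underlying: b-sola-sp
CLASS=ki - signalled by the affix b-
TOR=ri - signalled by the affix -sp
check: bsolasp -> bsolasp -> bsolasip -> bsolasup -> bsolasup
lemma: sola; CLASS=ki; TOR=ri


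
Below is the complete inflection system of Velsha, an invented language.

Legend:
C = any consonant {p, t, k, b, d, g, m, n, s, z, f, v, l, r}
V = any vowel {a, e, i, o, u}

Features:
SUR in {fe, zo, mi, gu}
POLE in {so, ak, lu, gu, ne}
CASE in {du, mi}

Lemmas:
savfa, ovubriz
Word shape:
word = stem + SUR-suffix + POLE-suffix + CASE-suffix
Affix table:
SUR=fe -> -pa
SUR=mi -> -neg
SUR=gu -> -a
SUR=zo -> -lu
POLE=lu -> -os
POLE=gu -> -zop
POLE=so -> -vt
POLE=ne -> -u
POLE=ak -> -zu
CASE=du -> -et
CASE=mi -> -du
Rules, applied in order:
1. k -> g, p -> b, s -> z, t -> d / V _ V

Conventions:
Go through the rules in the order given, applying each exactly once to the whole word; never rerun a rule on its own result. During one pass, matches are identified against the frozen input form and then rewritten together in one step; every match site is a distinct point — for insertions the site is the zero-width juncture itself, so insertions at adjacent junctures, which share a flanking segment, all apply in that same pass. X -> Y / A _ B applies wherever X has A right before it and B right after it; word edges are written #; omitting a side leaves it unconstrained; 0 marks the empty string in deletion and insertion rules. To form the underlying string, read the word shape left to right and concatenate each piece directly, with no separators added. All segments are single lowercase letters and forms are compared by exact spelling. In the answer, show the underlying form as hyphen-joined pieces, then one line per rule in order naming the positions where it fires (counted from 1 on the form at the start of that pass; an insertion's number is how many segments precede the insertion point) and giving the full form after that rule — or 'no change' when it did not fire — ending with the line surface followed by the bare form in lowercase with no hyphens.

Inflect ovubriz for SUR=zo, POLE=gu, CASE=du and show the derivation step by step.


underlying: ovubriz-lu-zop-et
1. k -> g, p -> b, s -> z, t -> d / V _ V: fires at position(s) 12: ovubrizluzobet
surface: ovubrizluzobet


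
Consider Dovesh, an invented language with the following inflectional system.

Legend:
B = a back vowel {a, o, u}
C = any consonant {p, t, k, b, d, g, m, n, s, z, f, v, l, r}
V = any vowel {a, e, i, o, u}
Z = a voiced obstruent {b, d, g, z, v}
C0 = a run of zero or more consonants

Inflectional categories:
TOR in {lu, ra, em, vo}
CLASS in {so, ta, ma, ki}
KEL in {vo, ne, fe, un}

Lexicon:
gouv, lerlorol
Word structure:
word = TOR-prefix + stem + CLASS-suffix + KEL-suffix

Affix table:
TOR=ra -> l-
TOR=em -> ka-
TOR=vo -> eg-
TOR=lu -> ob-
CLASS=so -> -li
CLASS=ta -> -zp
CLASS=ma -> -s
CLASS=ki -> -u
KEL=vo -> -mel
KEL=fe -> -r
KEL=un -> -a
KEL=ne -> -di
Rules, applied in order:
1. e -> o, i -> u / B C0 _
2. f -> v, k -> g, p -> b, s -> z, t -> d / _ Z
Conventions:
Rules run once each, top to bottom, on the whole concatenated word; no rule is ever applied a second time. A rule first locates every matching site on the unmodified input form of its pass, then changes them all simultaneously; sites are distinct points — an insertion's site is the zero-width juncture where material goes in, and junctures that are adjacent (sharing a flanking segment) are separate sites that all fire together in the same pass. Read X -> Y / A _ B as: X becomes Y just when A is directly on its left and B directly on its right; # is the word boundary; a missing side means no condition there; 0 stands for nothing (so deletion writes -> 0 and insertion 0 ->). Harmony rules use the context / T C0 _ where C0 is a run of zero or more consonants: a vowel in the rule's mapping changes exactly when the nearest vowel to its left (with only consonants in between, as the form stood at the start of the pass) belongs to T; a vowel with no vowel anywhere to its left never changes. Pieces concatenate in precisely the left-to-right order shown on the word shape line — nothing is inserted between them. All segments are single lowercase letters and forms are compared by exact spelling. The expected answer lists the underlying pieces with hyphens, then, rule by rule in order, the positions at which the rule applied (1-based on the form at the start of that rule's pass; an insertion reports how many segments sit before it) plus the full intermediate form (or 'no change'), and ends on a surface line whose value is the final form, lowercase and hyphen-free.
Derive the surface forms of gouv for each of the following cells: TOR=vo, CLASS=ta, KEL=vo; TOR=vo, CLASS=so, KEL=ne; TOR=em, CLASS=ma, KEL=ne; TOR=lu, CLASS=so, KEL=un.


cell TOR=vo, CLASS=ta, KEL=vo:
underlying: eg-gouv-zp-mel
1. e -> o, i -> u / B C0 _: fires at position(s) 10: eggouvzpmol
2. f -> v, k -> g, p -> b, s -> z, t -> d / _ Z: no change
surface: eggouvzpmol

cell TOR=vo, CLASS=so, KEL=ne:
underlying: eg-gouv-li-di
1. e -> o, i -> u / B C0 _: fires at position(s) 8: eggouvludi
2. f -> v, k -> g, p -> b, s -> z, t -> d / _ Z: no change
surface: eggouvludi

cell TOR=em, CLASS=ma, KEL=ne:
underlying: ka-gouv-s-di
1. e -> o, i -> u / B C0 _: fires at position(s) 9: kagouvsdu
2. f -> v, k -> g, p -> b, s -> z, t -> d / _ Z: fires at position(s) 7: kagouvzdu
surface: kagouvzdu

cell TOR=lu, CLASS=so, KEL=un:
underlying: ob-gouv-li-a
1. e -> o, i -> u / B C0 _: fires at position(s) 8: obgouvlua
2. f -> v, k -> g, p -> b, s -> z, t -> d / _ Z: no change
surface: obgouvlua


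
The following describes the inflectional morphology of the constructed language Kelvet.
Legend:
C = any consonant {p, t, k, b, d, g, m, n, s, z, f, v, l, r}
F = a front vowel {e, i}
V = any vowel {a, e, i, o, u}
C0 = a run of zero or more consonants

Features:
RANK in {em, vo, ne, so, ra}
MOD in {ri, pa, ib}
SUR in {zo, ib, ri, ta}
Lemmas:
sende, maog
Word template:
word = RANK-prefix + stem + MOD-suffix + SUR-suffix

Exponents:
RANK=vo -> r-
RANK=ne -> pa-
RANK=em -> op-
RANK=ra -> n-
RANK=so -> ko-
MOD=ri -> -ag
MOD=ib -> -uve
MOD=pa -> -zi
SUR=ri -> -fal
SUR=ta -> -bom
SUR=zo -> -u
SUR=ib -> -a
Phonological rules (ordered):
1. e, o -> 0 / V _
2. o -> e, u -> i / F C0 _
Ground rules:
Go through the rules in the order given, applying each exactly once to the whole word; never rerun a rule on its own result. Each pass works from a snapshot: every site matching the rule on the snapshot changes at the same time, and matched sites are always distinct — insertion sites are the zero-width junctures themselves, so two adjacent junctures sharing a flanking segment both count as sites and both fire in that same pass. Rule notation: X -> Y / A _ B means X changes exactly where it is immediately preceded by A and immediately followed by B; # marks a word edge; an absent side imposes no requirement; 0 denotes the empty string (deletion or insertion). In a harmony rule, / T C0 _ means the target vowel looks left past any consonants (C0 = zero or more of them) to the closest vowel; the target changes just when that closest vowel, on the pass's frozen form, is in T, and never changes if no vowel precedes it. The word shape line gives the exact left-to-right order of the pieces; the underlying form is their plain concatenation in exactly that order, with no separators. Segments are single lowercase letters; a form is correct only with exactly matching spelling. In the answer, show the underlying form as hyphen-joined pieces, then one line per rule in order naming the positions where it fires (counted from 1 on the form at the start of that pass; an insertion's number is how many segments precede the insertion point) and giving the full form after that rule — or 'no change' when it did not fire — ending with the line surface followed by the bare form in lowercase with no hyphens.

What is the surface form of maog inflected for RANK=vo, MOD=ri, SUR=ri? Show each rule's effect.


underlying: r-maog-ag-fal
1. e, o -> 0 / V _: fires at position(s) 4: rmagagfal
2. o -> e, u -> i / F C0 _: no change
surface: rmagagfal


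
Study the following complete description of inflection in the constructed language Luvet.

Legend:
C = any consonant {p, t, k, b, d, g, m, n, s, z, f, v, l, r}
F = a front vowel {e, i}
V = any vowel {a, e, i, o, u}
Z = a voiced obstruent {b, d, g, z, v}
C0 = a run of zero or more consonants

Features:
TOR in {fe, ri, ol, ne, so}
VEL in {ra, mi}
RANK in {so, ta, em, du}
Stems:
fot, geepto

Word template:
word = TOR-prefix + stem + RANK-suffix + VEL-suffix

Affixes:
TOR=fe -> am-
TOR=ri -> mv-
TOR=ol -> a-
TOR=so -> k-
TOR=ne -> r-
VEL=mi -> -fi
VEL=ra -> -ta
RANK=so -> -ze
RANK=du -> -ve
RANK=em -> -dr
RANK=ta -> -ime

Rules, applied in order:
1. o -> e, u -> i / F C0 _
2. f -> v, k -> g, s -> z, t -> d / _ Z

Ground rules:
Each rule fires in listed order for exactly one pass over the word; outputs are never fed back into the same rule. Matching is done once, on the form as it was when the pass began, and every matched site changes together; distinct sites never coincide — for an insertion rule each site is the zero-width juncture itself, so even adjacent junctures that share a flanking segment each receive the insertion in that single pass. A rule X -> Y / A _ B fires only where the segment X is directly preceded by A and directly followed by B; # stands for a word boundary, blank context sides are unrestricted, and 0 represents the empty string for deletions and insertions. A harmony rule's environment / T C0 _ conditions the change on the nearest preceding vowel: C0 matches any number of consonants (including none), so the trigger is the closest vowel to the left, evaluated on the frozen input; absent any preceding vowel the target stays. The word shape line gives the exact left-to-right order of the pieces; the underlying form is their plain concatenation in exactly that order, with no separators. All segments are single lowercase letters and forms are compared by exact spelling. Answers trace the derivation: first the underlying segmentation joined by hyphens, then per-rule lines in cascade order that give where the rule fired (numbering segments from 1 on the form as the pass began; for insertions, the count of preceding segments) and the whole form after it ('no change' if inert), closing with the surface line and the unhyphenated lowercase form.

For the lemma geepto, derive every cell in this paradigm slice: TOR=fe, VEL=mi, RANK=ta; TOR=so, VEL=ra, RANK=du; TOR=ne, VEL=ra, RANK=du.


cell TOR=fe, VEL=mi, RANK=ta:
underlying: am-geepto-ime-fi
1. o -> e, u -> i / F C0 _: fires at position(s) 8: amgeepteimefi
2. f -> v, k -> g, s -> z, t -> d / _ Z: no change
surface: amgeepteimefi

cell TOR=so, VEL=ra, RANK=du:
underlying: k-geepto-ve-ta
1. o -> e, u -> i / F C0 _: fires at position(s) 7: kgeepteveta
2. f -> v, k -> g, s -> z, t -> d / _ Z: fires at position(s) 1: ggeepteveta
surface: ggeepteveta

cell TOR=ne, VEL=ra, RANK=du:
underlying: r-geepto-ve-ta
1. o -> e, u -> i / F C0 _: fires at position(s) 7: rgeepteveta
2. f -> v, k -> g, s -> z, t -> d / _ Z: no change
surface: rgeepteveta


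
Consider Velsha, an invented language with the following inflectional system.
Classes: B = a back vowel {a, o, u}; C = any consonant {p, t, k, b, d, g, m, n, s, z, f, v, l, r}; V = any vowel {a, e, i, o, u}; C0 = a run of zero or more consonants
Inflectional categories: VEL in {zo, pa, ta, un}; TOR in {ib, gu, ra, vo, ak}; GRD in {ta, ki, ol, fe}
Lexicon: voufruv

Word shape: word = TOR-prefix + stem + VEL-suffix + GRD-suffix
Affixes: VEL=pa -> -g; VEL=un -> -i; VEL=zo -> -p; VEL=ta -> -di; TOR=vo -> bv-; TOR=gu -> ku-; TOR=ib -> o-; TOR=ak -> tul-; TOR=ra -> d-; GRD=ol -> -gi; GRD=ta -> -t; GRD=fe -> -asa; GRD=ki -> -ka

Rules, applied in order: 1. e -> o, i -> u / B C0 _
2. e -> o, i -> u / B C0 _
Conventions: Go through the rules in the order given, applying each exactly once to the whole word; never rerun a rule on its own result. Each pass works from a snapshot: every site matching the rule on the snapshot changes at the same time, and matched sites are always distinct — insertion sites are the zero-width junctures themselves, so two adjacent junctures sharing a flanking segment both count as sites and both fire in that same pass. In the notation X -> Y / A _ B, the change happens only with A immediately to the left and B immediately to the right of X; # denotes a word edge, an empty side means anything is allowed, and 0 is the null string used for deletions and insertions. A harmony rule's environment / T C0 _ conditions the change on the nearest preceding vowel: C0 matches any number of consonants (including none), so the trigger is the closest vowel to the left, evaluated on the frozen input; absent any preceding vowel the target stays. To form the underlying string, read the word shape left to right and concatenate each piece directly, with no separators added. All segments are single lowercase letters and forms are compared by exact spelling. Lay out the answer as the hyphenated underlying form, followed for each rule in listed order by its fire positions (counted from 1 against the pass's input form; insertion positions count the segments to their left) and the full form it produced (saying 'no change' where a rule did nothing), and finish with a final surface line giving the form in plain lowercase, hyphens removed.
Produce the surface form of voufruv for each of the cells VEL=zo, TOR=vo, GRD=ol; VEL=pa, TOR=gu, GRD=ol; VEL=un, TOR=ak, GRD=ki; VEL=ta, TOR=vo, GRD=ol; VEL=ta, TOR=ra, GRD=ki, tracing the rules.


cell VEL=zo, TOR=vo, GRD=ol:
underlying: bv-voufruv-p-gi
1. e -> o, i -> u / B C0 _: fires at position(s) 12: bvvoufruvpgu
2. e -> o, i -> u / B C0 _: no change
surface: bvvoufruvpgu

cell VEL=pa, TOR=gu, GRD=ol:
underlying: ku-voufruv-g-gi
1. e -> o, i -> u / B C0 _: fires at position(s) 12: kuvoufruvggu
2. e -> o, i -> u / B C0 _: no change
surface: kuvoufruvggu

cell VEL=un, TOR=ak, GRD=ki:
underlying: tul-voufruv-i-ka
1. e -> o, i -> u / B C0 _: fires at position(s) 11: tulvoufruvuka
2. e -> o, i -> u / B C0 _: no change
surface: tulvoufruvuka

cell VEL=ta, TOR=vo, GRD=ol:
underlying: bv-voufruv-di-gi
1. e -> o, i -> u / B C0 _: fires at position(s) 11: bvvoufruvdugi
2. e -> o, i -> u / B C0 _: fires at position(s) 13: bvvoufruvdugu
surface: bvvoufruvdugu

cell VEL=ta, TOR=ra, GRD=ki:
underlying: d-voufruv-di-ka
1. e -> o, i -> u / B C0 _: fires at position(s) 10: dvoufruvduka
2. e -> o, i -> u / B C0 _: no change
surface: dvoufruvduka


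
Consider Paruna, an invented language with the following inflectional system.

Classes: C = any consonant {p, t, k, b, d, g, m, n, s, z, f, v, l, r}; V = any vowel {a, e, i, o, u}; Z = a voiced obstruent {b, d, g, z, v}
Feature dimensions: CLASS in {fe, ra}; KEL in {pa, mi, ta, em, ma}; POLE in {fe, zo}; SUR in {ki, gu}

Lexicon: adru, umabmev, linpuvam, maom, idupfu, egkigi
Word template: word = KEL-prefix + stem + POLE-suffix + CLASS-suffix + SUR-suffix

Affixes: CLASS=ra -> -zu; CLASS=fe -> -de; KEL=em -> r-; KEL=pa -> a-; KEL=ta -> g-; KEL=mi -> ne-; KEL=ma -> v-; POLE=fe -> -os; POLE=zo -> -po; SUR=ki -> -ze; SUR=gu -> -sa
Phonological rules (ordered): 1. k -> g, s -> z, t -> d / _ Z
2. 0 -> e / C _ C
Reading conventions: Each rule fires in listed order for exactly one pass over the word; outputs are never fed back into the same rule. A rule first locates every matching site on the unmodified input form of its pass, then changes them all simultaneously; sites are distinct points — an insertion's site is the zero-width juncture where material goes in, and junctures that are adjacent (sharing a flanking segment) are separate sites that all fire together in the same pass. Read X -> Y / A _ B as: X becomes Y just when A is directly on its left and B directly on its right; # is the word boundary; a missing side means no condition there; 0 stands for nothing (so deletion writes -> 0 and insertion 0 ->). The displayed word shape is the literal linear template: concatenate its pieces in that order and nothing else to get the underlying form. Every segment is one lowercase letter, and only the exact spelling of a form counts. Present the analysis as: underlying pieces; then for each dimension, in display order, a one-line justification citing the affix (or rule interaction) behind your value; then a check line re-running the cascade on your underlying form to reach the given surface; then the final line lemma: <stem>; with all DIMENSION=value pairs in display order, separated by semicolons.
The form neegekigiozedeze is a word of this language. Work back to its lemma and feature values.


underlying: ne-egkigi-os-de-ze
CLASS=fe - signalled by the affix -de
KEL=mi - signalled by the affix ne-
POLE=fe - signalled by the affix -os
SUR=ki - signalled by the affix -ze
check: neegkigiosdeze -> neegkigiozdeze -> neegekigiozedeze
lemma: egkigi; CLASS=fe; KEL=mi; POLE=fe; SUR=ki


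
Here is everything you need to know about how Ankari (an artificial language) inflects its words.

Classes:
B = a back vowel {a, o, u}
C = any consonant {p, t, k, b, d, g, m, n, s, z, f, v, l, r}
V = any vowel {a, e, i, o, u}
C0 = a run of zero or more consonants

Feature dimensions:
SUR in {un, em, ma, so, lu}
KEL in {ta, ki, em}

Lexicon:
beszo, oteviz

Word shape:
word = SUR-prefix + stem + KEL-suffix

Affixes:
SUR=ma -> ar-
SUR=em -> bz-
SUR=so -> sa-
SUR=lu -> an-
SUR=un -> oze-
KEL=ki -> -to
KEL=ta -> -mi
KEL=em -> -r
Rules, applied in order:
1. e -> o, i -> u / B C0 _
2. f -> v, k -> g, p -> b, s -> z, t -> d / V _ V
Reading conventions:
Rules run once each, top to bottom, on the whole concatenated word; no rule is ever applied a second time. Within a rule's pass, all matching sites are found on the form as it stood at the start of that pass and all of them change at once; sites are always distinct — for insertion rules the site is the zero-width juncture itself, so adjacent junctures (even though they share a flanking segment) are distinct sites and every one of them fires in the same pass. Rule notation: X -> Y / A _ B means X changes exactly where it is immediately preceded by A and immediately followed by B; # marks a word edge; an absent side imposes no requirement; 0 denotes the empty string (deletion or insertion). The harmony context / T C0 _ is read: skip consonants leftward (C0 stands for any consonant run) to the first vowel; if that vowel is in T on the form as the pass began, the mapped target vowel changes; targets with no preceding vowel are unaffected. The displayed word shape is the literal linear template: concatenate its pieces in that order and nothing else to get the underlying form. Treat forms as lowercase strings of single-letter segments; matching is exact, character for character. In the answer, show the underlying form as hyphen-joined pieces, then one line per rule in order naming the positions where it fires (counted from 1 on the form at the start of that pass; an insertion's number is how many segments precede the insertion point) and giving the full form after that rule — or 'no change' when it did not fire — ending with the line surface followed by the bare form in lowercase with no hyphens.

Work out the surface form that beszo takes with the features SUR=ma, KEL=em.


underlying: ar-beszo-r
1. e -> o, i -> u / B C0 _: fires at position(s) 4: arboszor
2. f -> v, k -> g, p -> b, s -> z, t -> d / V _ V: no change
surface: arboszor


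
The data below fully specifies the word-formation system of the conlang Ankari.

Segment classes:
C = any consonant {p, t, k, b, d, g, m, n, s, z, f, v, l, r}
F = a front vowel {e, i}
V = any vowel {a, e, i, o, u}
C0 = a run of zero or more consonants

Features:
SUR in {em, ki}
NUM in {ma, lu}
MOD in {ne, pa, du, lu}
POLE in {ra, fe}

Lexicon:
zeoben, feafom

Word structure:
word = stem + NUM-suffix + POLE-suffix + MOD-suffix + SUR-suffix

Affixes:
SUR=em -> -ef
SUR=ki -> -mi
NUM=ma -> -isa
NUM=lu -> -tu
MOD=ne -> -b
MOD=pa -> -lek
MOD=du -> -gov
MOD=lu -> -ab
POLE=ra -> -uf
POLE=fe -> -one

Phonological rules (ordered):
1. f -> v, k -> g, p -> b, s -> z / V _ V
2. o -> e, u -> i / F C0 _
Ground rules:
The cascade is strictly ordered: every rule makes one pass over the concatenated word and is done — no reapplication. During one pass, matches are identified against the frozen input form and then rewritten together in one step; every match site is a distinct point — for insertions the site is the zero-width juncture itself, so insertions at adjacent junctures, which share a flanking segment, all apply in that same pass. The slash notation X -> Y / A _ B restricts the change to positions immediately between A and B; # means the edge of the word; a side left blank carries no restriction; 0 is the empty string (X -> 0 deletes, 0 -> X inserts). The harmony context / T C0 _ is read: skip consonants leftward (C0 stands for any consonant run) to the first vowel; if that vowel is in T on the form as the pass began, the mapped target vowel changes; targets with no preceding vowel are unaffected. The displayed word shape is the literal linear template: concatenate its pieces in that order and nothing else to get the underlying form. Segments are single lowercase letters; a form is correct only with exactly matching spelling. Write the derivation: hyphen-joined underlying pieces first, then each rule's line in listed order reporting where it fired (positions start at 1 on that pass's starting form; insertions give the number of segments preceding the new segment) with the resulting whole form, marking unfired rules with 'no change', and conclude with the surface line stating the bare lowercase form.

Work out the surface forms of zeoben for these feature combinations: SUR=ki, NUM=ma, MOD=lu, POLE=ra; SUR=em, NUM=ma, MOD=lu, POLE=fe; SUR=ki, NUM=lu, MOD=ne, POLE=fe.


cell SUR=ki, NUM=ma, MOD=lu, POLE=ra:
underlying: zeoben-isa-uf-ab-mi
1. f -> v, k -> g, p -> b, s -> z / V _ V: fires at position(s) 8, 11: zeobenizauvabmi
2. o -> e, u -> i / F C0 _: fires at position(s) 3: zeebenizauvabmi
surface: zeebenizauvabmi

cell SUR=em, NUM=ma, MOD=lu, POLE=fe:
underlying: zeoben-isa-one-ab-ef
1. f -> v, k -> g, p -> b, s -> z / V _ V: fires at position(s) 8: zeobenizaoneabef
2. o -> e, u -> i / F C0 _: fires at position(s) 3: zeebenizaoneabef
surface: zeebenizaoneabef

cell SUR=ki, NUM=lu, MOD=ne, POLE=fe:
underlying: zeoben-tu-one-b-mi
1. f -> v, k -> g, p -> b, s -> z / V _ V: no change
2. o -> e, u -> i / F C0 _: fires at position(s) 3, 8: zeebentionebmi
surface: zeebentionebmi
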